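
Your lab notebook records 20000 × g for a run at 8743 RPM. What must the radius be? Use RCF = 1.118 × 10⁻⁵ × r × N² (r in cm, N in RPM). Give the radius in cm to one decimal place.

≈ 23.4 cm

20000 = 1.118 × 10⁻⁵ × r × (8743)²
r = 20000 / (1.118 × 10⁻⁵ × 76,440,049) = 20000 / 854.5997 ≈ 23.403 cm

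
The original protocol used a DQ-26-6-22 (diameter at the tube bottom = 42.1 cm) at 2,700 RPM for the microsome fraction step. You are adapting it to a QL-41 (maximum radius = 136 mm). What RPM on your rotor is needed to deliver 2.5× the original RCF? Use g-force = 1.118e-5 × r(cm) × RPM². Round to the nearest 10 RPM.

≈ 5310 RPM

Original rotor: r = 42.1 / 2 = 21.05 cm
RCF_original = 1.118 × 10⁻⁵ × 21.05 × (2700)² = 1.118 × 10⁻⁵ × 21.05 × 7,290,000 ≈ 1,715.6 × g
Target RCF = 2.5 × 1,715.6 ≈ 4,289 × g
Your rotor: r = 136 mm = 13.6 cm
4,289 = 1.118 × 10⁻⁵ × 13.6 × N²
N² = 4,289 / (15.2048 × 10⁻⁵) = 28,208,197
N ≈ √28,208,197 ≈ 5,311.1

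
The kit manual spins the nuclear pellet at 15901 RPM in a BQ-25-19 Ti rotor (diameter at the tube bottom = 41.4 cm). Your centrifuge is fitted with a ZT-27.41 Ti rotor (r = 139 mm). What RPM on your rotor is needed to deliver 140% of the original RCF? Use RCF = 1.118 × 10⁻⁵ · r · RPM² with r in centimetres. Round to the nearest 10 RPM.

Original rotor: r = 41.4 / 2 = 20.7 cm
RCF_original = 1.118 × 10⁻⁵ × 20.7 × (15901)² = 1.118 × 10⁻⁵ × 20.7 × 252,841,801 ≈ 58,514.2 × g
Target RCF = 1.4 × 58,514.2 ≈ 81,919.9 × g
Your rotor: r = 139 mm = 13.9 cm
81,919.9 = 1.118 × 10⁻⁵ × 13.9 × N²
N² = 81,919.9 / (15.5402 × 10⁻⁵) = 527,148,299
N ≈ √527,148,299 ≈ 22,959.7

22960 RPM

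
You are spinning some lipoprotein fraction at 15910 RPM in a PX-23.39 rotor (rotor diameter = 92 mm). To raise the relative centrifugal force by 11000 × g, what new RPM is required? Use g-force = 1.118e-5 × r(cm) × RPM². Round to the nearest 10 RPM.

r = 92 mm / 2 = 46 mm = 4.6 cm
Current RCF = 1.118 × 10⁻⁵ × 4.6 × (15910)² = 1.118 × 10⁻⁵ × 4.6 × 253,128,100 ≈ 13,017.9 × g
Target RCF = 13,017.9 + 11,000 = 24,017.9 × g
N² = 24,017.9 / (5.1428 × 10⁻⁵) = 467,019,911
N ≈ √467,019,911 ≈ 21,610.6

≈ 21610 RPM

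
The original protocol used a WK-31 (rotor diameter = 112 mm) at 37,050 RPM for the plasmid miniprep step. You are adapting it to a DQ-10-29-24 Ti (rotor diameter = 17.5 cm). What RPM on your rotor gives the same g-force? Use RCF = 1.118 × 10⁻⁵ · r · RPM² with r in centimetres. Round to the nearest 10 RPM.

≈ 29640 RPM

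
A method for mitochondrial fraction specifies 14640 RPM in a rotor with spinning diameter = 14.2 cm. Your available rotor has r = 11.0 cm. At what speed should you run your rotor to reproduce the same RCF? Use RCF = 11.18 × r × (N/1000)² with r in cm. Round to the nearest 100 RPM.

11800 RPM

Original rotor: r = 14.2 / 2 = 7.1 cm
RCF_original = 11.18 × 7.1 × (14.64)² = 11.18 × 7.1 × 214.3296 ≈ 17,013.1 × g
17,013.1 = 11.18 × 11 × (N/1000)²
(N/1000)² = 17,013.1 / 122.98 = 138.3404
N = 1000 × √138.3404 ≈ 11,761.8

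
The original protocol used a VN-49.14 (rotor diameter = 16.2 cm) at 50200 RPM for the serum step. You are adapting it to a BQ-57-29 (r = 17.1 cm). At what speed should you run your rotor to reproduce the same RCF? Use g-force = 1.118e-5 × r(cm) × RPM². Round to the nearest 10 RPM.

≈ 34550 RPM

Original rotor: r = 16.2 / 2 = 8.1 cm
RCF_original = 1.118 × 10⁻⁵ × 8.1 × (50200)² = 1.118 × 10⁻⁵ × 8.1 × 2,520,040,000 ≈ 228,209.8 × g
228,209.8 = 1.118 × 10⁻⁵ × 17.1 × N²
N² = 228,209.8 / (19.1178 × 10⁻⁵) = 1,193,703,250
N ≈ √1,193,703,250 ≈ 34,550.0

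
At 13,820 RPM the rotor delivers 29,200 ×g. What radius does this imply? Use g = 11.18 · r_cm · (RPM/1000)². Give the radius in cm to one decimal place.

≈ 13.7 cm

29200 = 11.18 × r × (13.82)²
r = 29200 / (11.18 × 190.9924) = 29200 / 2135.295 ≈ 13.675 cm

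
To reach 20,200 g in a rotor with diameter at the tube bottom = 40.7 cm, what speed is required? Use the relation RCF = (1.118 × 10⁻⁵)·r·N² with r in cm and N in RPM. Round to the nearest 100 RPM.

≈ 9400 RPM

r = 40.7 / 2 = 20.35 cm
RCF = 1.118 × 10⁻⁵ × r × N²
20,200 = 1.118 × 10⁻⁵ × 20.35 × N²
N² = 20,200 / (22.7513 × 10⁻⁵) = 88,786,135
N ≈ √88,786,135 ≈ 9,422.6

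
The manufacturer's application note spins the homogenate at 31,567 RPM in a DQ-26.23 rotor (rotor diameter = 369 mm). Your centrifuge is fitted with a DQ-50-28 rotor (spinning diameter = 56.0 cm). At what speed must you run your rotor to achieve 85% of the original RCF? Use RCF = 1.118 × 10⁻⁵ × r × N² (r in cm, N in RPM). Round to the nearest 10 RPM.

23620 RPM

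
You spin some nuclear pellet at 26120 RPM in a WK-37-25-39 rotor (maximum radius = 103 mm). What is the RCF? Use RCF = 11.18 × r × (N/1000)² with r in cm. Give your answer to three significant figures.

78600 x g

r = 103 mm = 10.3 cm
RCF = 11.18 × r × (N/1000)²
RCF = 11.18 × 10.3 × (26.12)² = 11.18 × 10.3 × 682.2544 ≈ 78,564.3 × g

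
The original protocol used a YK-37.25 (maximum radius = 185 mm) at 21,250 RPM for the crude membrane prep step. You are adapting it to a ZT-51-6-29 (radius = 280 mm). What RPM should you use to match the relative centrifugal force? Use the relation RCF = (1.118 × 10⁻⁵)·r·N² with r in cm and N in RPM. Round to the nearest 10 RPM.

Original rotor: r = 185 mm = 18.5 cm
RCF_original = 1.118 × 10⁻⁵ × 18.5 × (21250)² = 1.118 × 10⁻⁵ × 18.5 × 451,562,500 ≈ 93,396.7 × g
Your rotor: r = 280 mm = 28.0 cm
93,396.7 = 1.118 × 10⁻⁵ × 28 × N²
N² = 93,396.7 / (31.304 × 10⁻⁵) = 298,353,884
N ≈ √298,353,884 ≈ 17,272.9

17270 RPM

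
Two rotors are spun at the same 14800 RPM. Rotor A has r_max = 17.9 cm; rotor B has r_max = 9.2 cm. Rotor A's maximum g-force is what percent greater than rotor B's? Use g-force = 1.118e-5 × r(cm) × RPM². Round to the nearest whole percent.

At equal RPM, RCF scales linearly with r: ratio = 17.9 / 9.2 = 1.9457.
So rotor A delivers 94.6% more g-force.

95%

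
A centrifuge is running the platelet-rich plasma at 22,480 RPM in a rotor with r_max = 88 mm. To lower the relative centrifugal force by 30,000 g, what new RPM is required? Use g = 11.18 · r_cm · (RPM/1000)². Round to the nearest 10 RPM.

14160 RPM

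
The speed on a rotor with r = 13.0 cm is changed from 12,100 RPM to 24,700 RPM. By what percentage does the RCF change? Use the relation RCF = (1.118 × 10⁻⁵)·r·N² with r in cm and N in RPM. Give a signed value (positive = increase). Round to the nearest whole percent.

RCF ∝ N², so the ratio is (24700/12100)² = (2.041322)² = 4.1670.
Change = 4.1670 − 1 = +3.1670 → +316.7%.

+317%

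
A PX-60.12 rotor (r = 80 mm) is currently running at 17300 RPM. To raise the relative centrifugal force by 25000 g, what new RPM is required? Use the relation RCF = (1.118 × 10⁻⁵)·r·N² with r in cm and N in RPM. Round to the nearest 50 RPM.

r = 80 mm = 8.0 cm
Current RCF = 1.118 × 10⁻⁵ × 8 × (17300)² = 1.118 × 10⁻⁵ × 8 × 299,290,000 ≈ 26,768.5 × g
Target RCF = 26,768.5 + 25,000 = 51,768.5 × g
N² = 51,768.5 / (8.944 × 10⁻⁵) = 578,807,021
N ≈ √578,807,021 ≈ 24,058.4

24050 RPM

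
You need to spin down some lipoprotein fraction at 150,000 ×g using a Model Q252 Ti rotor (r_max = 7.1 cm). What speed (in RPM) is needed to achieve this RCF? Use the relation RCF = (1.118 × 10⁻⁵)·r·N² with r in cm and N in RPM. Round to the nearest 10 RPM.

RCF = 1.118 × 10⁻⁵ × r × N²
150,000 = 1.118 × 10⁻⁵ × 7.1 × N²
N² = 150,000 / (7.9378 × 10⁻⁵) = 1,889,692,358
N ≈ √1,889,692,358 ≈ 43,470.6

N ≈ 43470 RPM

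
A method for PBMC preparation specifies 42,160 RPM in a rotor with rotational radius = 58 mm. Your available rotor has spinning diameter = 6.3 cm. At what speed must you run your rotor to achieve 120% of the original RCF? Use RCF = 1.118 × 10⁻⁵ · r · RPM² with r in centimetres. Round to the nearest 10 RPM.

Original rotor: r = 58 mm = 5.8 cm
RCF = 1.118 × 10⁻⁵ × r × N²
RCF_original = 1.118 × 10⁻⁵ × 5.8 × (42160)² = 1.118 × 10⁻⁵ × 5.8 × 1,777,465,600 ≈ 115,258 × g
Target RCF = 1.2 × 115,258 ≈ 138,309.6 × g
Your rotor: r = 6.3 / 2 = 3.15 cm
138,309.6 = 1.118 × 10⁻⁵ × 3.15 × N²
N² = 138,309.6 / (3.5217 × 10⁻⁵) = 3,927,353,267
N ≈ √3,927,353,267 ≈ 62,668.6

62670 RPM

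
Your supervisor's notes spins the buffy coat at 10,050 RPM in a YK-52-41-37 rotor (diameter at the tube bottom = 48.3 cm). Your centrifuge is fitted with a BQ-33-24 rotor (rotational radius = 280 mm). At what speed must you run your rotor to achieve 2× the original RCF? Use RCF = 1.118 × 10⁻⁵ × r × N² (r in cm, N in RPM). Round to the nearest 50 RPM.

13200 RPM

Original rotor: r = 48.3 / 2 = 24.15 cm
RCF_original = 1.118 × 10⁻⁵ × 24.15 × (10050)² = 1.118 × 10⁻⁵ × 24.15 × 101,002,500 ≈ 27,270.4 × g
Target RCF = 2 × 27,270.4 ≈ 54,540.8 × g
Your rotor: r = 280 mm = 28.0 cm
54,540.8 = 1.118 × 10⁻⁵ × 28 × N²
N² = 54,540.8 / (31.304 × 10⁻⁵) = 174,229,491
N ≈ √174,229,491 ≈ 13,199.6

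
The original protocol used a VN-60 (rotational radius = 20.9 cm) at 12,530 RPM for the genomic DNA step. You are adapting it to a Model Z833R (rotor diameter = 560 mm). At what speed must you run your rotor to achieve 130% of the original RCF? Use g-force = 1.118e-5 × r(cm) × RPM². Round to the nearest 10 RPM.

RCF = 1.118 × 10⁻⁵ × r × N²
RCF_original = 1.118 × 10⁻⁵ × 20.9 × (12530)² = 1.118 × 10⁻⁵ × 20.9 × 157,000,900 ≈ 36,685.1 × g
Target RCF = 1.3 × 36,685.1 ≈ 47,690.6 × g
Your rotor: r = 560 mm / 2 = 280 mm = 28 cm
47,690.6 = 1.118 × 10⁻⁵ × 28 × N²
N² = 47,690.6 / (31.304 × 10⁻⁵) = 152,346,665
N ≈ √152,346,665 ≈ 12,342.9

≈ 12340 RPM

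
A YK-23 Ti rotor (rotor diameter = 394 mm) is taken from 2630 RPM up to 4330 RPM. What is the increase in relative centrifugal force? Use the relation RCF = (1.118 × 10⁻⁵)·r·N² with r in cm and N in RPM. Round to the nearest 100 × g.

2600 x g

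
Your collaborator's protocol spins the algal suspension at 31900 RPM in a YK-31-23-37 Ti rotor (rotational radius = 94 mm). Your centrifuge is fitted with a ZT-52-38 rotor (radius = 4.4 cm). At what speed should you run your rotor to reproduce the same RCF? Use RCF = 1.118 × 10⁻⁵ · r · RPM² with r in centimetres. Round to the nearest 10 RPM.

≈ 46630 RPM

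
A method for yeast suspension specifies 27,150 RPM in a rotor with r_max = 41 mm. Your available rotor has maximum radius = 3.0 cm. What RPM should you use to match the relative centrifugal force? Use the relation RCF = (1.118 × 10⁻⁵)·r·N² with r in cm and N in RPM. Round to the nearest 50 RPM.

Original rotor: r = 41 mm = 4.1 cm
RCF_original = 1.118 × 10⁻⁵ × 4.1 × (27150)² = 1.118 × 10⁻⁵ × 4.1 × 737,122,500 ≈ 33,788.2 × g
33,788.2 = 1.118 × 10⁻⁵ × 3 × N²
N² = 33,788.2 / (3.354 × 10⁻⁵) = 1,007,400,119
N ≈ √1,007,400,119 ≈ 31,739.6

31750 RPM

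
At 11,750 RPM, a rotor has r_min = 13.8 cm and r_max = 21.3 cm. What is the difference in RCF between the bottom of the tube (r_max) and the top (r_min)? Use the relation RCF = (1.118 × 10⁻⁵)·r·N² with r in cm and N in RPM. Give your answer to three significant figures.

RCF_max = 1.118 × 10⁻⁵ × 21.3 × (11750)² = 1.118 × 10⁻⁵ × 21.3 × 138,062,500 ≈ 32,877.4 × g
RCF_min = 1.118 × 10⁻⁵ × 13.8 × (11750)² = 1.118 × 10⁻⁵ × 13.8 × 138,062,500 ≈ 21,300.8 × g
ΔRCF = 32,877.4 − 21,300.8 = 11,576.6

ΔRCF ≈ 11600 ×g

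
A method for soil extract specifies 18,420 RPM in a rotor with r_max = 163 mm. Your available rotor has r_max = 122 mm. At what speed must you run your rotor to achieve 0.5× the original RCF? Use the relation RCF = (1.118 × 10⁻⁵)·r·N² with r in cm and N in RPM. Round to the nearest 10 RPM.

≈ 15060 RPM

Original rotor: r = 163 mm = 16.3 cm
RCF = 1.118 × 10⁻⁵ × r × N²
RCF_original = 1.118 × 10⁻⁵ × 16.3 × (18420)² = 1.118 × 10⁻⁵ × 16.3 × 339,296,400 ≈ 61,831.3 × g
Target RCF = 0.5 × 61,831.3 ≈ 30,915.7 × g
Your rotor: r = 122 mm = 12.2 cm
30,915.7 = 1.118 × 10⁻⁵ × 12.2 × N²
N² = 30,915.7 / (13.6396 × 10⁻⁵) = 226,661,339
N ≈ √226,661,339 ≈ 15,055.3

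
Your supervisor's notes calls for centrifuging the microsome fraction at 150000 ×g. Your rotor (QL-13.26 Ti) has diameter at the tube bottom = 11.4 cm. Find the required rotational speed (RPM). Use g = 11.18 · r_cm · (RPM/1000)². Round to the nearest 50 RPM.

r = 11.4 / 2 = 5.7 cm
150,000 = 11.18 × 5.7 × (N/1000)²
(N/1000)² = 150,000 / 63.726 = 2353.827
N = 1000 × √2353.827 ≈ 48,516.3

≈ 48500 RPM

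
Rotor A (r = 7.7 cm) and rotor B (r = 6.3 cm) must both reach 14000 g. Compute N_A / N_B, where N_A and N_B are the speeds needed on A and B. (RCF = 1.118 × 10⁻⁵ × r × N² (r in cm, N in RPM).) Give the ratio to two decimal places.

At fixed RCF, N ∝ 1/√r, so N_A/N_B = √(r_B/r_A) = √(6.3/7.7) = √0.818182 = 0.9045.

0.90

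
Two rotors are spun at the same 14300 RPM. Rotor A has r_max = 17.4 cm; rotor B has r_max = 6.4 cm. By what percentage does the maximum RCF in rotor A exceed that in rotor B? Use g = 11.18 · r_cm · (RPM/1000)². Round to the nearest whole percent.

At equal RPM, RCF scales linearly with r: ratio = 17.4 / 6.4 = 2.7187.
So rotor A delivers 171.9% more g-force.

172%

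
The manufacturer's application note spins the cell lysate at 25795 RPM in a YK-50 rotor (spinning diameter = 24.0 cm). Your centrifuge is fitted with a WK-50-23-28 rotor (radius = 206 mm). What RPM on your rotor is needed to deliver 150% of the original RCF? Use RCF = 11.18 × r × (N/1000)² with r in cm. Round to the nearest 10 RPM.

≈ 24110 RPM

Original rotor: r = 24.0 / 2 = 12 cm
RCF = 11.18 × r × (N/1000)²
RCF_original = 11.18 × 12 × (25.795)² = 11.18 × 12 × 665.382025 ≈ 89,267.7 × g
Target RCF = 1.5 × 89,267.7 ≈ 133,901.5 × g
Your rotor: r = 206 mm = 20.6 cm
133,901.5 = 11.18 × 20.6 × (N/1000)²
(N/1000)² = 133,901.5 / 230.308 = 581.4019
N = 1000 × √581.4019 ≈ 24,112.3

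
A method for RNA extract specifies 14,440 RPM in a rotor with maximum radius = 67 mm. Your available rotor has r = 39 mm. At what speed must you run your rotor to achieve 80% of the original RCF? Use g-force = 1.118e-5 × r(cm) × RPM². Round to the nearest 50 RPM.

16950 RPM

Original rotor: r = 67 mm = 6.7 cm
RCF_original = 1.118 × 10⁻⁵ × 6.7 × (14440)² = 1.118 × 10⁻⁵ × 6.7 × 208,513,600 ≈ 15,618.9 × g
Target RCF = 0.8 × 15,618.9 ≈ 12,495.1 × g
Your rotor: r = 39 mm = 3.9 cm
12,495.1 = 1.118 × 10⁻⁵ × 3.9 × N²
N² = 12,495.1 / (4.3602 × 10⁻⁵) = 286,571,717
N ≈ √286,571,717 ≈ 16,928.4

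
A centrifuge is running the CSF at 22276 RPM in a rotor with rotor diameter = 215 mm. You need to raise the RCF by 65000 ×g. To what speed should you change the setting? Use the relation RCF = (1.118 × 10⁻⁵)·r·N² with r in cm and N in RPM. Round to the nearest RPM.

N₂ ≈ 32203 RPM

r = 215 mm / 2 = 107.5 mm = 10.75 cm
Current RCF = 1.118 × 10⁻⁵ × 10.75 × (22276)² = 1.118 × 10⁻⁵ × 10.75 × 496,220,176 ≈ 59,638.2 × g
Target RCF = 59,638.2 + 65,000 = 124,638.2 × g
N² = 124,638.2 / (12.0185 × 10⁻⁵) = 1,037,052,877
N ≈ √1,037,052,877 ≈ 32,203.3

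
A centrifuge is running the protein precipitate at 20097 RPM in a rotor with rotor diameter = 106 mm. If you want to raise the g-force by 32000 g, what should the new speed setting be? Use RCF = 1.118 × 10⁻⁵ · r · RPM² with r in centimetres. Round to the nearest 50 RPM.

r = 106 mm / 2 = 53 mm = 5.3 cm
Current RCF = 1.118 × 10⁻⁵ × 5.3 × (20097)² = 1.118 × 10⁻⁵ × 5.3 × 403,889,409 ≈ 23,932.1 × g
Target RCF = 23,932.1 + 32,000 = 55,932.1 × g
N² = 55,932.1 / (5.9254 × 10⁻⁵) = 943,937,962
N ≈ √943,937,962 ≈ 30,723.6

≈ 30700 RPM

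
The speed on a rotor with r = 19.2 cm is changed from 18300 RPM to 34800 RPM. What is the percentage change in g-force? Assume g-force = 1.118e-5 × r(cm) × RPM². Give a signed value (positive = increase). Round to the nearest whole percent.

+262%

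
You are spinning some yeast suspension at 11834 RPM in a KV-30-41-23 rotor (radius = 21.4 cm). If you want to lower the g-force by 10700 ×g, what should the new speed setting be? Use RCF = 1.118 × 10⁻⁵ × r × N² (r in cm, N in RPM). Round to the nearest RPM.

Current RCF = 1.118 × 10⁻⁵ × 21.4 × (11834)² = 1.118 × 10⁻⁵ × 21.4 × 140,043,556 ≈ 33,505.7 × g
Target RCF = 33,505.7 − 10,700 = 22,805.7 × g
N² = 22,805.7 / (23.9252 × 10⁻⁵) = 95,320,833
N ≈ √95,320,833 ≈ 9,763.2

≈ 9763 RPM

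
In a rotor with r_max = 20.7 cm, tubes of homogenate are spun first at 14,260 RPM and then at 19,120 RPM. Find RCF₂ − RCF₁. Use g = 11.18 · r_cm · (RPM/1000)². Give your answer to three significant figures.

RCF₁ = 11.18 × 20.7 × (14.26)² = 11.18 × 20.7 × 203.3476 ≈ 47,059.9 × g
RCF₂ = 11.18 × 20.7 × (19.12)² = 11.18 × 20.7 × 365.5744 ≈ 84,603.4 × g
Increase = 84,603.4 − 47,059.9 = 37,543.5

37500 ×g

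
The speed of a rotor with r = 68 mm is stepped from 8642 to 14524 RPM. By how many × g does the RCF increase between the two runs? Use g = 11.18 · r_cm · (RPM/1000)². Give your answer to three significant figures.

r = 68 mm = 6.8 cm
RCF₁ = 11.18 × 6.8 × (8.642)² = 11.18 × 6.8 × 74.684164 ≈ 5,677.8 × g
RCF₂ = 11.18 × 6.8 × (14.524)² = 11.18 × 6.8 × 210.946576 ≈ 16,037 × g
Increase = 16,037 − 5,677.8 = 10,359.2

10400 × g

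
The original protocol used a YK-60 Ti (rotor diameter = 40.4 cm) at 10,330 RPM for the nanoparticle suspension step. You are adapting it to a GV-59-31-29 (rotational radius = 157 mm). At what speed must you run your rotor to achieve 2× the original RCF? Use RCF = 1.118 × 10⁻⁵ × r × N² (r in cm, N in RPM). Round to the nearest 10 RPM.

Original rotor: r = 40.4 / 2 = 20.2 cm
RCF_original = 1.118 × 10⁻⁵ × 20.2 × (10330)² = 1.118 × 10⁻⁵ × 20.2 × 106,708,900 ≈ 24,098.7 × g
Target RCF = 2 × 24,098.7 ≈ 48,197.4 × g
Your rotor: r = 157 mm = 15.7 cm
48,197.4 = 1.118 × 10⁻⁵ × 15.7 × N²
N² = 48,197.4 / (17.5526 × 10⁻⁵) = 274,588,380
N ≈ √274,588,380 ≈ 16,570.7

≈ 16570 RPM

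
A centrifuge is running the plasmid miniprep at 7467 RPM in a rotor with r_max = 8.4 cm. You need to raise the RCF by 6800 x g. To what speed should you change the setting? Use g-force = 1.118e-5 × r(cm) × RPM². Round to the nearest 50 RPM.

Current RCF = 1.118 × 10⁻⁵ × 8.4 × (7467)² = 1.118 × 10⁻⁵ × 8.4 × 55,756,089 ≈ 5,236.2 × g
Target RCF = 5,236.2 + 6,800 = 12,036.2 × g
N² = 12,036.2 / (9.3912 × 10⁻⁵) = 128,164,665
N ≈ √128,164,665 ≈ 11,321.0

11300 RPM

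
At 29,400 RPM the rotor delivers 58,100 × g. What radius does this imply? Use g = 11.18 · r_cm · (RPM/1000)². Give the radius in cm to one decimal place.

≈ 6.0 cm

58100 = 11.18 × r × (29.4)²
r = 58100 / (11.18 × 864.36) = 58100 / 9663.545 ≈ 6.012 cm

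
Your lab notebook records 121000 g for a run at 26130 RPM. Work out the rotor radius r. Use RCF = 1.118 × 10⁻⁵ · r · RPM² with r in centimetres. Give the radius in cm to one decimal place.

121000 = 1.118 × 10⁻⁵ × r × (26130)²
r = 121000 / (1.118 × 10⁻⁵ × 682,776,900) = 121000 / 7633.446 ≈ 15.851 cm

r ≈ 15.9 cm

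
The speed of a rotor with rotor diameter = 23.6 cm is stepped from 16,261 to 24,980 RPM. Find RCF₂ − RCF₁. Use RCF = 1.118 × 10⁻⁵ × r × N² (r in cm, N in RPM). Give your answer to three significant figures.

≈ 47400 x g

r = 23.6 / 2 = 11.8 cm
RCF₁ = 1.118 × 10⁻⁵ × 11.8 × (16261)² = 1.118 × 10⁻⁵ × 11.8 × 264,420,121 ≈ 34,883.4 × g
RCF₂ = 1.118 × 10⁻⁵ × 11.8 × (24980)² = 1.118 × 10⁻⁵ × 11.8 × 624,000,400 ≈ 82,320.6 × g
Increase = 82,320.6 − 34,883.4 = 47,437.2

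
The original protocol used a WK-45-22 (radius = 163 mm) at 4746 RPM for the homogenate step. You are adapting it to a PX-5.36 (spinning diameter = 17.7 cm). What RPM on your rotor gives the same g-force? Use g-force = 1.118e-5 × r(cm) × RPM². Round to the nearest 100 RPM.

Original rotor: r = 163 mm = 16.3 cm
RCF_original = 1.118 × 10⁻⁵ × 16.3 × (4746)² = 1.118 × 10⁻⁵ × 16.3 × 22,524,516 ≈ 4,104.7 × g
Your rotor: r = 17.7 / 2 = 8.85 cm
4,104.7 = 1.118 × 10⁻⁵ × 8.85 × N²
N² = 4,104.7 / (9.8943 × 10⁻⁵) = 41,485,502
N ≈ √41,485,502 ≈ 6,440.9

≈ 6400 RPM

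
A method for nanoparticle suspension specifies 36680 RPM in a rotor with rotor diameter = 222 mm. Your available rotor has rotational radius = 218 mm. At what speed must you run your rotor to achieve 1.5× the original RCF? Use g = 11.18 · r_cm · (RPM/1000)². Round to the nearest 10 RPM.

32060 RPM

Original rotor: r = 222 mm / 2 = 111 mm = 11.1 cm
RCF_original = 11.18 × 11.1 × (36.68)² = 11.18 × 11.1 × 1,345.4224 ≈ 166,964.2 × g
Target RCF = 1.5 × 166,964.2 ≈ 250,446.3 × g
Your rotor: r = 218 mm = 21.8 cm
250,446.3 = 11.18 × 21.8 × (N/1000)²
(N/1000)² = 250,446.3 / 243.724 = 1027.582
N = 1000 × √1027.582 ≈ 32,055.9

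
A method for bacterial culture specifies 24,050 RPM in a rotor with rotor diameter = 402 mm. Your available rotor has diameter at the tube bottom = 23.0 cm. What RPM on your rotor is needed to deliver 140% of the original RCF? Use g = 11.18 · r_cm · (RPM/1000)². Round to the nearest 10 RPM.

37620 RPM

Original rotor: r = 402 mm / 2 = 201 mm = 20.1 cm
RCF = 11.18 × r × (N/1000)²
RCF_original = 11.18 × 20.1 × (24.05)² = 11.18 × 20.1 × 578.4025 ≈ 129,977.5 × g
Target RCF = 1.4 × 129,977.5 ≈ 181,968.5 × g
Your rotor: r = 23.0 / 2 = 11.5 cm
181,968.5 = 11.18 × 11.5 × (N/1000)²
(N/1000)² = 181,968.5 / 128.57 = 1415.326
N = 1000 × √1415.326 ≈ 37,620.8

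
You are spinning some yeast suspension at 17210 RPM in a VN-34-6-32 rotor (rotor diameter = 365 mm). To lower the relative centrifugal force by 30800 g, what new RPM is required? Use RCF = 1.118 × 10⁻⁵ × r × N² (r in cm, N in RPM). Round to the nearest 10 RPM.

r = 365 mm / 2 = 182.5 mm = 18.25 cm
Current RCF = 1.118 × 10⁻⁵ × 18.25 × (17210)² = 1.118 × 10⁻⁵ × 18.25 × 296,184,100 ≈ 60,431.9 × g
Target RCF = 60,431.9 − 30,800 = 29,631.9 × g
N² = 29,631.9 / (20.4035 × 10⁻⁵) = 145,229,495
N ≈ √145,229,495 ≈ 12,051.1

N₂ ≈ 12050 RPM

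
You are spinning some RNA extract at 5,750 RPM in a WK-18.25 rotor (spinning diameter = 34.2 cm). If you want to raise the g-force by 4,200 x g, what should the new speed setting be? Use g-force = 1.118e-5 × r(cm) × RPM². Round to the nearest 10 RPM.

7420 RPM

r = 34.2 / 2 = 17.1 cm
Current RCF = 1.118 × 10⁻⁵ × 17.1 × (5750)² = 1.118 × 10⁻⁵ × 17.1 × 33,062,500 ≈ 6,320.8 × g
Target RCF = 6,320.8 + 4,200 = 10,520.8 × g
N² = 10,520.8 / (19.1178 × 10⁻⁵) = 55,031,437
N ≈ √55,031,437 ≈ 7,418.3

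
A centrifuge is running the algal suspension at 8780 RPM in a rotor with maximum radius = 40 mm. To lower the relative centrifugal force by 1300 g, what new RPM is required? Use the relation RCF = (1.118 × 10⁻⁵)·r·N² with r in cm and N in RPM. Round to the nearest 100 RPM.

r = 40 mm = 4.0 cm
Current RCF = 1.118 × 10⁻⁵ × 4 × (8780)² = 1.118 × 10⁻⁵ × 4 × 77,088,400 ≈ 3,447.4 × g
Target RCF = 3,447.4 − 1,300 = 2,147.4 × g
N² = 2,147.4 / (4.472 × 10⁻⁵) = 48,018,784
N ≈ √48,018,784 ≈ 6,929.6

N₂ ≈ 6900 RPM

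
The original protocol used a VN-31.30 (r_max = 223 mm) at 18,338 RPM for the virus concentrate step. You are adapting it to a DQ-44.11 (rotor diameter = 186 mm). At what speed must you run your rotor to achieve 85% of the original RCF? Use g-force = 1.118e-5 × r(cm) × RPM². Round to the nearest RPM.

26180 RPM

Original rotor: r = 223 mm = 22.3 cm
RCF_original = 1.118 × 10⁻⁵ × 22.3 × (18338)² = 1.118 × 10⁻⁵ × 22.3 × 336,282,244 ≈ 83,839.9 × g
Target RCF = 0.85 × 83,839.9 ≈ 71,263.9 × g
Your rotor: r = 186 mm / 2 = 93 mm = 9.3 cm
71,263.9 = 1.118 × 10⁻⁵ × 9.3 × N²
N² = 71,263.9 / (10.3974 × 10⁻⁵) = 685,401,158
N ≈ √685,401,158 ≈ 26,180.2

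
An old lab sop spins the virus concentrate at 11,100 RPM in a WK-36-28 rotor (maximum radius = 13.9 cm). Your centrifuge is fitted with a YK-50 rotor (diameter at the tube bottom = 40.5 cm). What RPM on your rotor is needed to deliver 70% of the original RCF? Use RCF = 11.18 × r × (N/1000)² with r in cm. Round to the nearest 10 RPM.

≈ 7690 RPM

RCF_original = 11.18 × 13.9 × (11.1)² = 11.18 × 13.9 × 123.21 ≈ 19,147.1 × g
Target RCF = 0.7 × 19,147.1 ≈ 13,403 × g
Your rotor: r = 40.5 / 2 = 20.25 cm
13,403 = 11.18 × 20.25 × (N/1000)²
(N/1000)² = 13,403 / 226.395 = 59.20184
N = 1000 × √59.20184 ≈ 7,694.3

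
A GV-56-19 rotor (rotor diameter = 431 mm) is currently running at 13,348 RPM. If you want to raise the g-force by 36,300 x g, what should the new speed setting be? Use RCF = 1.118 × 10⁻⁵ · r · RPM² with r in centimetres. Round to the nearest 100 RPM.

r = 431 mm / 2 = 215.5 mm = 21.55 cm
Current RCF = 1.118 × 10⁻⁵ × 21.55 × (13348)² = 1.118 × 10⁻⁵ × 21.55 × 178,169,104 ≈ 42,926.1 × g
Target RCF = 42,926.1 + 36,300 = 79,226.1 × g
N² = 79,226.1 / (24.0929 × 10⁻⁵) = 328,835,881
N ≈ √328,835,881 ≈ 18,133.8

18100 RPM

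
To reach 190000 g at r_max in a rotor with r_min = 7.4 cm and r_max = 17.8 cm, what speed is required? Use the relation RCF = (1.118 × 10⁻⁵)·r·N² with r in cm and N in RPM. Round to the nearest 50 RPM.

Use r_max = 17.8 cm.
RCF = 1.118 × 10⁻⁵ × r × N²
190,000 = 1.118 × 10⁻⁵ × 17.8 × N²
N² = 190,000 / (19.9004 × 10⁻⁵) = 954,754,678
N ≈ √954,754,678 ≈ 30,899.1

N ≈ 30900 RPM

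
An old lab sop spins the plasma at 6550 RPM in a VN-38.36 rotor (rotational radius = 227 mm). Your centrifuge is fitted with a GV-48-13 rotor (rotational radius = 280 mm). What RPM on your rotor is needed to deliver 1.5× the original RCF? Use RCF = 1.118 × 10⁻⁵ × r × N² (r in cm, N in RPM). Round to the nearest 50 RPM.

Original rotor: r = 227 mm = 22.7 cm
RCF_original = 1.118 × 10⁻⁵ × 22.7 × (6550)² = 1.118 × 10⁻⁵ × 22.7 × 42,902,500 ≈ 10,888.1 × g
Target RCF = 1.5 × 10,888.1 ≈ 16,332.2 × g
Your rotor: r = 280 mm = 28.0 cm
16,332.2 = 1.118 × 10⁻⁵ × 28 × N²
N² = 16,332.2 / (31.304 × 10⁻⁵) = 52,172,885
N ≈ √52,172,885 ≈ 7,223.1

7200 RPM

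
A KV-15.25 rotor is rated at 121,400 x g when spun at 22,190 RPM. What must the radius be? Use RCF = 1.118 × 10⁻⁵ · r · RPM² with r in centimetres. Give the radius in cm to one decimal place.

22.1 cm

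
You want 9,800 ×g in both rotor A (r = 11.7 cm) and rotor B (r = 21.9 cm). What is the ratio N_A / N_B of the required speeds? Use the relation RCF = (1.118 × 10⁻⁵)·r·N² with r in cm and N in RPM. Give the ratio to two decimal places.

1.37

At fixed RCF, N ∝ 1/√r, so N_A/N_B = √(r_B/r_A) = √(21.9/11.7) = √1.871795 = 1.3681.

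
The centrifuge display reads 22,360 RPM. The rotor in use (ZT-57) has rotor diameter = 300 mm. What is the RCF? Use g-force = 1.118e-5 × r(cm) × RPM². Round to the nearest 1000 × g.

r = 300 mm / 2 = 150 mm = 15 cm
RCF = 1.118 × 10⁻⁵ × 15 × (22360)² = 1.118 × 10⁻⁵ × 15 × 499,969,600 ≈ 83,844.9 × g

≈ 84000 x g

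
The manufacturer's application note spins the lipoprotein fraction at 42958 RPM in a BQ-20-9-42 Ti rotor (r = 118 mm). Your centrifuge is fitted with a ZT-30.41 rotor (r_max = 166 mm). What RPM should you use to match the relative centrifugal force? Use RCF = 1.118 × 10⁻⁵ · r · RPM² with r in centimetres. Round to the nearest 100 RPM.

Original rotor: r = 118 mm = 11.8 cm
RCF = 1.118 × 10⁻⁵ × r × N²
RCF_original = 1.118 × 10⁻⁵ × 11.8 × (42958)² = 1.118 × 10⁻⁵ × 11.8 × 1,845,389,764 ≈ 243,451.2 × g
Your rotor: r = 166 mm = 16.6 cm
243,451.2 = 1.118 × 10⁻⁵ × 16.6 × N²
N² = 243,451.2 / (18.5588 × 10⁻⁵) = 1,311,783,089
N ≈ √1,311,783,089 ≈ 36,218.5

36200 RPM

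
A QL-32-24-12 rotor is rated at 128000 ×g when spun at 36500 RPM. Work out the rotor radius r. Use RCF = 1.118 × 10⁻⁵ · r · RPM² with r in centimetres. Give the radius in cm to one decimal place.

RCF = 1.118 × 10⁻⁵ × r × N²
128000 = 1.118 × 10⁻⁵ × r × (36500)²
r = 128000 / (1.118 × 10⁻⁵ × 1,332,250,000) = 128000 / 14894.56 ≈ 8.594 cm

≈ 8.6 cm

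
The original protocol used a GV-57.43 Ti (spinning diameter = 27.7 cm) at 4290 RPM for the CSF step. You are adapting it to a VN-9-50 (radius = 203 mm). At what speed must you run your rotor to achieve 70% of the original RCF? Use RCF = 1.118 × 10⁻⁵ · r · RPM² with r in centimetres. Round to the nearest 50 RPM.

≈ 2950 RPM

Original rotor: r = 27.7 / 2 = 13.85 cm
RCF_original = 1.118 × 10⁻⁵ × 13.85 × (4290)² = 1.118 × 10⁻⁵ × 13.85 × 18,404,100 ≈ 2,849.7 × g
Target RCF = 0.7 × 2,849.7 ≈ 1,994.8 × g
Your rotor: r = 203 mm = 20.3 cm
1,994.8 = 1.118 × 10⁻⁵ × 20.3 × N²
N² = 1,994.8 / (22.6954 × 10⁻⁵) = 8,789,446
N ≈ √8,789,446 ≈ 2,964.7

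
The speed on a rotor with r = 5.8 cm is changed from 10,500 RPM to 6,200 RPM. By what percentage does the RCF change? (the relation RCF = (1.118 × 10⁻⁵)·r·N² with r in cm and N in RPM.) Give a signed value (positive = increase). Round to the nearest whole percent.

-65%

RCF ∝ N², so the ratio is (6200/10500)² = (0.590476)² = 0.3487.
Change = 0.3487 − 1 = -0.6513 → -65.1%.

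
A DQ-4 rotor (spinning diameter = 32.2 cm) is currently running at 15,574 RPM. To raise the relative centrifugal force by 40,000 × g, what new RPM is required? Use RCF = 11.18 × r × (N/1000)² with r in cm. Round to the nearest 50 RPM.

≈ 21550 RPM

r = 32.2 / 2 = 16.1 cm
Current RCF = 11.18 × 16.1 × (15.574)² = 11.18 × 16.1 × 242.549476 ≈ 43,658.4 × g
Target RCF = 43,658.4 + 40,000 = 83,658.4 × g
(N/1000)² = 83,658.4 / 179.998 = 464.7741
N = 1000 × √464.7741 ≈ 21,558.6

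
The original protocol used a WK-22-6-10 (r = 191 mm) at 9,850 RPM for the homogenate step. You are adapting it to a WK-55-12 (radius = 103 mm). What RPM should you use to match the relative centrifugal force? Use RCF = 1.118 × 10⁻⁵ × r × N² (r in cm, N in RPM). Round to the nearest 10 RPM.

13410 RPM

Original rotor: r = 191 mm = 19.1 cm
RCF_original = 1.118 × 10⁻⁵ × 19.1 × (9850)² = 1.118 × 10⁻⁵ × 19.1 × 97,022,500 ≈ 20,718 × g
Your rotor: r = 103 mm = 10.3 cm
20,718 = 1.118 × 10⁻⁵ × 10.3 × N²
N² = 20,718 / (11.5154 × 10⁻⁵) = 179,915,591
N ≈ √179,915,591 ≈ 13,413.3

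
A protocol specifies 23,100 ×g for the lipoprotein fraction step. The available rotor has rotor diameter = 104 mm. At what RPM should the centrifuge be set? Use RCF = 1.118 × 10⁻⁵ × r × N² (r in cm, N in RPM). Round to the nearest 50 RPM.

N ≈ 19950 RPM

r = 104 mm / 2 = 52 mm = 5.2 cm
23,100 = 1.118 × 10⁻⁵ × 5.2 × N²
N² = 23,100 / (5.8136 × 10⁻⁵) = 397,344,159
N ≈ √397,344,159 ≈ 19,933.5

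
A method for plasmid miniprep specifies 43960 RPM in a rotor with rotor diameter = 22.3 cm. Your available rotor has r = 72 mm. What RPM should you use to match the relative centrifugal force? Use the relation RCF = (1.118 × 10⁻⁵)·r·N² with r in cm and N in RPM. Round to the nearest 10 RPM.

54710 RPM

Original rotor: r = 22.3 / 2 = 11.15 cm
RCF_original = 1.118 × 10⁻⁵ × 11.15 × (43960)² = 1.118 × 10⁻⁵ × 11.15 × 1,932,481,600 ≈ 240,897.4 × g
Your rotor: r = 72 mm = 7.2 cm
240,897.4 = 1.118 × 10⁻⁵ × 7.2 × N²
N² = 240,897.4 / (8.0496 × 10⁻⁵) = 2,992,662,989
N ≈ √2,992,662,989 ≈ 54,705.2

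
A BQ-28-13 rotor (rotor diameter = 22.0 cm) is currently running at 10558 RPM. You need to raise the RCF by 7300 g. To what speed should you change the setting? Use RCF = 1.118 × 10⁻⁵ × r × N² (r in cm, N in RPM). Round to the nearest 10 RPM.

≈ 13070 RPM

r = 22.0 / 2 = 11 cm
Current RCF = 1.118 × 10⁻⁵ × 11 × (10558)² = 1.118 × 10⁻⁵ × 11 × 111,471,364 ≈ 13,708.7 × g
Target RCF = 13,708.7 + 7,300 = 21,008.7 × g
N² = 21,008.7 / (12.298 × 10⁻⁵) = 170,830,216
N ≈ √170,830,216 ≈ 13,070.2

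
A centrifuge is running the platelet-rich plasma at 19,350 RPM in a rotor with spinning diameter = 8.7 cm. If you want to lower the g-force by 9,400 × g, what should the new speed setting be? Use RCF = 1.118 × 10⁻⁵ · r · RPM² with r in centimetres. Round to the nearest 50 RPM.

≈ 13450 RPM

r = 8.7 / 2 = 4.35 cm
Current RCF = 1.118 × 10⁻⁵ × 4.35 × (19350)² = 1.118 × 10⁻⁵ × 4.35 × 374,422,500 ≈ 18,209.3 × g
Target RCF = 18,209.3 − 9,400 = 8,809.3 × g
N² = 8,809.3 / (4.8633 × 10⁻⁵) = 181,138,322
N ≈ √181,138,322 ≈ 13,458.8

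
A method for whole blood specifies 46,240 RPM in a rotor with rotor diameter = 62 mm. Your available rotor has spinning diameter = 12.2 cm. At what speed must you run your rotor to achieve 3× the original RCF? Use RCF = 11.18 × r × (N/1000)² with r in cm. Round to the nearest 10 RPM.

≈ 57090 RPM

Original rotor: r = 62 mm / 2 = 31 mm = 3.1 cm
RCF = 11.18 × r × (N/1000)²
RCF_original = 11.18 × 3.1 × (46.24)² = 11.18 × 3.1 × 2,138.1376 ≈ 74,103.6 × g
Target RCF = 3 × 74,103.6 ≈ 222,310.8 × g
Your rotor: r = 12.2 / 2 = 6.1 cm
222,310.8 = 11.18 × 6.1 × (N/1000)²
(N/1000)² = 222,310.8 / 68.198 = 3259.785
N = 1000 × √3259.785 ≈ 57,094.5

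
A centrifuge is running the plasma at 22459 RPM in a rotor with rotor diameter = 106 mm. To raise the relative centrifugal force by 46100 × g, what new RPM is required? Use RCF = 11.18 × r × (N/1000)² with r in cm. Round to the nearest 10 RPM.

≈ 35810 RPM

r = 106 mm / 2 = 53 mm = 5.3 cm
Current RCF = 11.18 × 5.3 × (22.459)² = 11.18 × 5.3 × 504.406681 ≈ 29,888.1 × g
Target RCF = 29,888.1 + 46,100 = 75,988.1 × g
(N/1000)² = 75,988.1 / 59.254 = 1282.413
N = 1000 × √1282.413 ≈ 35,810.8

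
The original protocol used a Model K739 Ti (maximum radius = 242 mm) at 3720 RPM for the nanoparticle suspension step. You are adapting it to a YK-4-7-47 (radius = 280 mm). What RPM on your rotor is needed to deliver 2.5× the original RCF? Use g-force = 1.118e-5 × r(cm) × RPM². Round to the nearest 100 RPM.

Original rotor: r = 242 mm = 24.2 cm
RCF_original = 1.118 × 10⁻⁵ × 24.2 × (3720)² = 1.118 × 10⁻⁵ × 24.2 × 13,838,400 ≈ 3,744.1 × g
Target RCF = 2.5 × 3,744.1 ≈ 9,360.2 × g
Your rotor: r = 280 mm = 28.0 cm
9,360.2 = 1.118 × 10⁻⁵ × 28 × N²
N² = 9,360.2 / (31.304 × 10⁻⁵) = 29,900,971
N ≈ √29,900,971 ≈ 5,468.2

5500 RPM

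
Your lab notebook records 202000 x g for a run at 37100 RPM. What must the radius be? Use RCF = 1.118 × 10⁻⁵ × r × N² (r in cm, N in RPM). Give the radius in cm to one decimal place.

13.1 cm

202000 = 1.118 × 10⁻⁵ × r × (37100)²
r = 202000 / (1.118 × 10⁻⁵ × 1,376,410,000) = 202000 / 15388.26 ≈ 13.127 cm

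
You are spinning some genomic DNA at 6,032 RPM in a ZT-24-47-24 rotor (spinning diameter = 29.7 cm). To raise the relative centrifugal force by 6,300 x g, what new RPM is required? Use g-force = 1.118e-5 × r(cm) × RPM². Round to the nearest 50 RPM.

8600 RPM

r = 29.7 / 2 = 14.85 cm
Current RCF = 1.118 × 10⁻⁵ × 14.85 × (6032)² = 1.118 × 10⁻⁵ × 14.85 × 36,385,024 ≈ 6,040.8 × g
Target RCF = 6,040.8 + 6,300 = 12,340.8 × g
N² = 12,340.8 / (16.6023 × 10⁻⁵) = 74,331,870
N ≈ √74,331,870 ≈ 8,621.6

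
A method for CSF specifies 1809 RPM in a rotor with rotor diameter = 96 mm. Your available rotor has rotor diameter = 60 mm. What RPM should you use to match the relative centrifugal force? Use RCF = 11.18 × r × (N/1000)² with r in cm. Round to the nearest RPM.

Original rotor: r = 96 mm / 2 = 48 mm = 4.8 cm
RCF = 11.18 × r × (N/1000)²
RCF_original = 11.18 × 4.8 × (1.809)² = 11.18 × 4.8 × 3.272481 ≈ 175.6 × g
Your rotor: r = 60 mm / 2 = 30 mm = 3 cm
175.6 = 11.18 × 3 × (N/1000)²
(N/1000)² = 175.6 / 33.54 = 5.23554
N = 1000 × √5.23554 ≈ 2,288.1

≈ 2288 RPM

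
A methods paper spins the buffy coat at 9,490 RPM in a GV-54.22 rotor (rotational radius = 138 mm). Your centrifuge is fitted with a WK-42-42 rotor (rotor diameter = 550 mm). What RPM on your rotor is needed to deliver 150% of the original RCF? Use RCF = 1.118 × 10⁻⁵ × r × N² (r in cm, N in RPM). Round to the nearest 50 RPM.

Original rotor: r = 138 mm = 13.8 cm
RCF = 1.118 × 10⁻⁵ × r × N²
RCF_original = 1.118 × 10⁻⁵ × 13.8 × (9490)² = 1.118 × 10⁻⁵ × 13.8 × 90,060,100 ≈ 13,894.8 × g
Target RCF = 1.5 × 13,894.8 ≈ 20,842.2 × g
Your rotor: r = 550 mm / 2 = 275 mm = 27.5 cm
20,842.2 = 1.118 × 10⁻⁵ × 27.5 × N²
N² = 20,842.2 / (30.745 × 10⁻⁵) = 67,790,535
N ≈ √67,790,535 ≈ 8,233.5

8250 RPM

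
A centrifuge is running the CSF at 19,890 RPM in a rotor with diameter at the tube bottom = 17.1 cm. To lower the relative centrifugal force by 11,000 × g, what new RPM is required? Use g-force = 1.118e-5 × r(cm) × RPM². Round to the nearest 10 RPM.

r = 17.1 / 2 = 8.55 cm
Current RCF = 1.118 × 10⁻⁵ × 8.55 × (19890)² = 1.118 × 10⁻⁵ × 8.55 × 395,612,100 ≈ 37,816.2 × g
Target RCF = 37,816.2 − 11,000 = 26,816.2 × g
N² = 26,816.2 / (9.5589 × 10⁻⁵) = 280,536,463
N ≈ √280,536,463 ≈ 16,749.2

≈ 16750 RPM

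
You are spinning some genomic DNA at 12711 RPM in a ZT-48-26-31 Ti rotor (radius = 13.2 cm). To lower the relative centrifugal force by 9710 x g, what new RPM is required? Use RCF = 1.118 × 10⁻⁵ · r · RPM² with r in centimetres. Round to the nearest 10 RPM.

Current RCF = 1.118 × 10⁻⁵ × 13.2 × (12711)² = 1.118 × 10⁻⁵ × 13.2 × 161,569,521 ≈ 23,843.8 × g
Target RCF = 23,843.8 − 9,710 = 14,133.8 × g
N² = 14,133.8 / (14.7576 × 10⁻⁵) = 95,773,025
N ≈ √95,773,025 ≈ 9,786.4

N₂ ≈ 9790 RPM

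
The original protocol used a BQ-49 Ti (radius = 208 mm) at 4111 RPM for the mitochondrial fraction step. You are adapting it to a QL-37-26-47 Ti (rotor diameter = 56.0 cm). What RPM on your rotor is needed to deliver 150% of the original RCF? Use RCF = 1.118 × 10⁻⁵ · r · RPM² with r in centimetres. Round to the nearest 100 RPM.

Original rotor: r = 208 mm = 20.8 cm
RCF_original = 1.118 × 10⁻⁵ × 20.8 × (4111)² = 1.118 × 10⁻⁵ × 20.8 × 16,900,321 ≈ 3,930.1 × g
Target RCF = 1.5 × 3,930.1 ≈ 5,895.1 × g
Your rotor: r = 56.0 / 2 = 28 cm
5,895.1 = 1.118 × 10⁻⁵ × 28 × N²
N² = 5,895.1 / (31.304 × 10⁻⁵) = 18,831,779
N ≈ √18,831,779 ≈ 4,339.6

4300 RPM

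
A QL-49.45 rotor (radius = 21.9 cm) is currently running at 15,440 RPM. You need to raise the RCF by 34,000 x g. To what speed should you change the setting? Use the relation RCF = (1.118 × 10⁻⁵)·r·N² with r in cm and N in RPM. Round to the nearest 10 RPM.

Current RCF = 1.118 × 10⁻⁵ × 21.9 × (15440)² = 1.118 × 10⁻⁵ × 21.9 × 238,393,600 ≈ 58,368.8 × g
Target RCF = 58,368.8 + 34,000 = 92,368.8 × g
N² = 92,368.8 / (24.4842 × 10⁻⁵) = 377,258,804
N ≈ √377,258,804 ≈ 19,423.2

N₂ ≈ 19420 RPM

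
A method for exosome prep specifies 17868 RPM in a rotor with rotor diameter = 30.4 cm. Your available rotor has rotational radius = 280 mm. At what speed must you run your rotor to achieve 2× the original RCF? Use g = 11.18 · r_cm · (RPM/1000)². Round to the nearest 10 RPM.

≈ 18620 RPM

Original rotor: r = 30.4 / 2 = 15.2 cm
RCF = 11.18 × r × (N/1000)²
RCF_original = 11.18 × 15.2 × (17.868)² = 11.18 × 15.2 × 319.265424 ≈ 54,254.7 × g
Target RCF = 2 × 54,254.7 ≈ 108,509.4 × g
Your rotor: r = 280 mm = 28.0 cm
108,509.4 = 11.18 × 28 × (N/1000)²
(N/1000)² = 108,509.4 / 313.04 = 346.6311
N = 1000 × √346.6311 ≈ 18,618.0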